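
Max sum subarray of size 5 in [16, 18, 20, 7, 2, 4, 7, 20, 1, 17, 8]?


[0:5]: 63
[1:6]: 51
[2:7]: 40
[3:8]: 40
[4:9]: 34
[5:10]: 49
[6:11]: 53

Max: 63 at [0:5]


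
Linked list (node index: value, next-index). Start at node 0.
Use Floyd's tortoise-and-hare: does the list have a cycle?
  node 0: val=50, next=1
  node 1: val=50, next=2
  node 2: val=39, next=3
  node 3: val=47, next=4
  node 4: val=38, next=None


Floyd's tortoise (slow, +1) and hare (fast, +2):
  init: slow=0, fast=0
  step 1: slow=1, fast=2
  step 2: slow=2, fast=4
  step 3: fast -> None, no cycle

Cycle: no


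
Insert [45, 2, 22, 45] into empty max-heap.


Insert 45: [45]
Insert 2: [45, 2]
Insert 22: [45, 2, 22]
Insert 45: [45, 45, 22, 2]

Final heap: [45, 45, 22, 2]


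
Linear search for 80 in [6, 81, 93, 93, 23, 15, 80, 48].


i=0: 6!=80
i=1: 81!=80
i=2: 93!=80
i=3: 93!=80
i=4: 23!=80
i=5: 15!=80
i=6: 80==80 found!

Found at 6, 7 comps


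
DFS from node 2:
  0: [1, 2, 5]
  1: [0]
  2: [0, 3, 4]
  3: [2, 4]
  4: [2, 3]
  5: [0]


Visit 2, push [4, 3, 0]
Visit 0, push [5, 1]
Visit 1, push []
Visit 5, push []
Visit 3, push [4]
Visit 4, push []

DFS order: [2, 0, 1, 5, 3, 4]


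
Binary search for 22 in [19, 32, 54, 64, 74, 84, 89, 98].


Step 1: lo=0, hi=7, mid=3, val=64
Step 2: lo=0, hi=2, mid=1, val=32
Step 3: lo=0, hi=0, mid=0, val=19

Not found


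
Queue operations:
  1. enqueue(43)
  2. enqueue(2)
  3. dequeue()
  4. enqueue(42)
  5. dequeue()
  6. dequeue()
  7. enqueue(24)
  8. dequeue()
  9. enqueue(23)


enqueue(43) -> [43]
enqueue(2) -> [43, 2]
dequeue()->43, [2]
enqueue(42) -> [2, 42]
dequeue()->2, [42]
dequeue()->42, []
enqueue(24) -> [24]
dequeue()->24, []
enqueue(23) -> [23]

Final queue: [23]


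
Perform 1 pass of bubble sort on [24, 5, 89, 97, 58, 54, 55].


Initial: [24, 5, 89, 97, 58, 54, 55]
Pass 1: [5, 24, 89, 58, 54, 55, 97] (4 swaps)

After 1 pass: [5, 24, 89, 58, 54, 55, 97]


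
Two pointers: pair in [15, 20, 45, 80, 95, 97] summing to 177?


lo=0(15)+hi=5(97)=112
lo=1(20)+hi=5(97)=117
lo=2(45)+hi=5(97)=142
lo=3(80)+hi=5(97)=177

Yes: 80+97=177


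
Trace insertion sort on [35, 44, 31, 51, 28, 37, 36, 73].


Initial: [35, 44, 31, 51, 28, 37, 36, 73]
Insert 44: [35, 44, 31, 51, 28, 37, 36, 73]
Insert 31: [31, 35, 44, 51, 28, 37, 36, 73]
Insert 51: [31, 35, 44, 51, 28, 37, 36, 73]
Insert 28: [28, 31, 35, 44, 51, 37, 36, 73]
Insert 37: [28, 31, 35, 37, 44, 51, 36, 73]
Insert 36: [28, 31, 35, 36, 37, 44, 51, 73]
Insert 73: [28, 31, 35, 36, 37, 44, 51, 73]

Sorted: [28, 31, 35, 36, 37, 44, 51, 73]


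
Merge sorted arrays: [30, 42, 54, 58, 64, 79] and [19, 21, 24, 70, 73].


Take 19 from B
Take 21 from B
Take 24 from B
Take 30 from A
Take 42 from A
Take 54 from A
Take 58 from A
Take 64 from A
Take 70 from B
Take 73 from B

Merged: [19, 21, 24, 30, 42, 54, 58, 64, 70, 73, 79]


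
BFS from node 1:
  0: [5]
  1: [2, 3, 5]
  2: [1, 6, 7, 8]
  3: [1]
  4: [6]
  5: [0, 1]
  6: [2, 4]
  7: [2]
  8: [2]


Visit 1, enqueue [2, 3, 5]
Visit 2, enqueue [6, 7, 8]
Visit 3, enqueue []
Visit 5, enqueue [0]
Visit 6, enqueue [4]
Visit 7, enqueue []
Visit 8, enqueue []
Visit 0, enqueue []
Visit 4, enqueue []

BFS order: [1, 2, 3, 5, 6, 7, 8, 0, 4]


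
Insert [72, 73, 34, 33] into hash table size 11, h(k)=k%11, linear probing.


Insert 72: h=6 -> slot 6
Insert 73: h=7 -> slot 7
Insert 34: h=1 -> slot 1
Insert 33: h=0 -> slot 0

Table: [33, 34, None, None, None, None, 72, 73, None, None, None]


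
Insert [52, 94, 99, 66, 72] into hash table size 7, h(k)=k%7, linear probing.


Insert 52: h=3 -> slot 3
Insert 94: h=3, 1 probes -> slot 4
Insert 99: h=1 -> slot 1
Insert 66: h=3, 2 probes -> slot 5
Insert 72: h=2 -> slot 2

Table: [None, 99, 72, 52, 94, 66, None]


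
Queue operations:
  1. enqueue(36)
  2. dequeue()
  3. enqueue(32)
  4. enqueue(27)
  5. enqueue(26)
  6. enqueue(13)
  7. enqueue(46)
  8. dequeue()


enqueue(36) -> [36]
dequeue()->36, []
enqueue(32) -> [32]
enqueue(27) -> [32, 27]
enqueue(26) -> [32, 27, 26]
enqueue(13) -> [32, 27, 26, 13]
enqueue(46) -> [32, 27, 26, 13, 46]
dequeue()->32, [27, 26, 13, 46]

Final queue: [27, 26, 13, 46]


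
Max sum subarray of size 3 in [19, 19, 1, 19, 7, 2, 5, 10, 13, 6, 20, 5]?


[0:3]: 39
[1:4]: 39
[2:5]: 27
[3:6]: 28
[4:7]: 14
[5:8]: 17
[6:9]: 28
[7:10]: 29
[8:11]: 39
[9:12]: 31

Max: 39 at [0:3]


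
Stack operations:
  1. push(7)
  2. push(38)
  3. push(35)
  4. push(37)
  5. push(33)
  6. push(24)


push(7) -> [7]
push(38) -> [7, 38]
push(35) -> [7, 38, 35]
push(37) -> [7, 38, 35, 37]
push(33) -> [7, 38, 35, 37, 33]
push(24) -> [7, 38, 35, 37, 33, 24]

Final stack: [7, 38, 35, 37, 33, 24]


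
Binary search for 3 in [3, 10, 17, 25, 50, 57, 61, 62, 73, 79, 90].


Step 1: lo=0, hi=10, mid=5, val=57
Step 2: lo=0, hi=4, mid=2, val=17
Step 3: lo=0, hi=1, mid=0, val=3

Found at index 0


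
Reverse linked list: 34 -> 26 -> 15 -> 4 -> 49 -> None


Step 1: curr=34, set curr.next=prev(None) | reversed so far: 34
Step 2: curr=26, set curr.next=prev(34) | reversed so far: 26 -> 34
Step 3: curr=15, set curr.next=prev(26) | reversed so far: 15 -> 26 -> 34
Step 4: curr=4, set curr.next=prev(15) | reversed so far: 4 -> 15 -> 26 -> 34
Step 5: curr=49, set curr.next=prev(4) | reversed so far: 49 -> 4 -> 15 -> 26 -> 34

49 -> 4 -> 15 -> 26 -> 34 -> None


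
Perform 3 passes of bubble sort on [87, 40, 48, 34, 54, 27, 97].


Initial: [87, 40, 48, 34, 54, 27, 97]
Pass 1: [40, 48, 34, 54, 27, 87, 97] (5 swaps)
Pass 2: [40, 34, 48, 27, 54, 87, 97] (2 swaps)
Pass 3: [34, 40, 27, 48, 54, 87, 97] (2 swaps)

After 3 passes: [34, 40, 27, 48, 54, 87, 97]


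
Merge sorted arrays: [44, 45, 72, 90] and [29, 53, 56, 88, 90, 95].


Take 29 from B
Take 44 from A
Take 45 from A
Take 53 from B
Take 56 from B
Take 72 from A
Take 88 from B
Take 90 from A

Merged: [29, 44, 45, 53, 56, 72, 88, 90, 90, 95]


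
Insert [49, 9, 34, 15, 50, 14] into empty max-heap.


Insert 49: [49]
Insert 9: [49, 9]
Insert 34: [49, 9, 34]
Insert 15: [49, 15, 34, 9]
Insert 50: [50, 49, 34, 9, 15]
Insert 14: [50, 49, 34, 9, 15, 14]

Final heap: [50, 49, 34, 9, 15, 14]


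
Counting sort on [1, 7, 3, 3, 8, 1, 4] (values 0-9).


Input: [1, 7, 3, 3, 8, 1, 4]
Counts: [0, 2, 0, 2, 1, 0, 0, 1, 1, 0]

Sorted: [1, 1, 3, 3, 4, 7, 8]


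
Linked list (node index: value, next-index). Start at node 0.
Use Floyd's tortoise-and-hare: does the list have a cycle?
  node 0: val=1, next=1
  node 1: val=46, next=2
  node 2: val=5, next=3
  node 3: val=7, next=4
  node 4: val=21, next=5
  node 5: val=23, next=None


Floyd's tortoise (slow, +1) and hare (fast, +2):
  init: slow=0, fast=0
  step 1: slow=1, fast=2
  step 2: slow=2, fast=4
  step 3: fast 4->5->None, no cycle

Cycle: no


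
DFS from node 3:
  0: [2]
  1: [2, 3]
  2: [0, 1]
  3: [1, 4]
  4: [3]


Visit 3, push [4, 1]
Visit 1, push [2]
Visit 2, push [0]
Visit 0, push []
Visit 4, push []

DFS order: [3, 1, 2, 0, 4]


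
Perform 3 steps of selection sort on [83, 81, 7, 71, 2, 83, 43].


Initial: [83, 81, 7, 71, 2, 83, 43]
Step 1: min=2 at 4
  Swap: [2, 81, 7, 71, 83, 83, 43]
Step 2: min=7 at 2
  Swap: [2, 7, 81, 71, 83, 83, 43]
Step 3: min=43 at 6
  Swap: [2, 7, 43, 71, 83, 83, 81]

After 3 steps: [2, 7, 43, 71, 83, 83, 81]


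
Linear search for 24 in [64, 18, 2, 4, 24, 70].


i=0: 64!=24
i=1: 18!=24
i=2: 2!=24
i=3: 4!=24
i=4: 24==24 found!

Found at 4, 5 comps


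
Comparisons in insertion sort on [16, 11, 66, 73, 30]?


Algorithm: insertion sort
Input: [16, 11, 66, 73, 30]
Sorted: [11, 16, 30, 66, 73]

6


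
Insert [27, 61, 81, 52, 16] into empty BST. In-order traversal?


Insert 27: root
Insert 61: R from 27
Insert 81: R from 27 -> R from 61
Insert 52: R from 27 -> L from 61
Insert 16: L from 27

In-order: [16, 27, 52, 61, 81]


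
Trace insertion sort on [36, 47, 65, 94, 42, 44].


Initial: [36, 47, 65, 94, 42, 44]
Insert 47: [36, 47, 65, 94, 42, 44]
Insert 65: [36, 47, 65, 94, 42, 44]
Insert 94: [36, 47, 65, 94, 42, 44]
Insert 42: [36, 42, 47, 65, 94, 44]
Insert 44: [36, 42, 44, 47, 65, 94]

Sorted: [36, 42, 44, 47, 65, 94]


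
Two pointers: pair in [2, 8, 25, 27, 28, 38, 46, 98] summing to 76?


lo=0(2)+hi=7(98)=100
lo=0(2)+hi=6(46)=48
lo=1(8)+hi=6(46)=54
lo=2(25)+hi=6(46)=71
lo=3(27)+hi=6(46)=73
lo=4(28)+hi=6(46)=74
lo=5(38)+hi=6(46)=84

No pair found


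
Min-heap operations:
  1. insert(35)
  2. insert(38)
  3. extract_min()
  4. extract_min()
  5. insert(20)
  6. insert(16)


insert(35) -> [35]
insert(38) -> [35, 38]
extract_min()->35, [38]
extract_min()->38, []
insert(20) -> [20]
insert(16) -> [16, 20]

Final heap: [16, 20]


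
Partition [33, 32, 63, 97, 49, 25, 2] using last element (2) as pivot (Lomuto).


Pivot: 2
Place pivot at 0: [2, 32, 63, 97, 49, 25, 33]

Partitioned: [2, 32, 63, 97, 49, 25, 33]


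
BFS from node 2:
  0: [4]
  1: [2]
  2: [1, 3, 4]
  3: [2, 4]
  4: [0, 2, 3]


Visit 2, enqueue [1, 3, 4]
Visit 1, enqueue []
Visit 3, enqueue []
Visit 4, enqueue [0]
Visit 0, enqueue []

BFS order: [2, 1, 3, 4, 0]


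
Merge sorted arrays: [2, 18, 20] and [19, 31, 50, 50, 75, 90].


Take 2 from A
Take 18 from A
Take 19 from B
Take 20 from A

Merged: [2, 18, 19, 20, 31, 50, 50, 75, 90]


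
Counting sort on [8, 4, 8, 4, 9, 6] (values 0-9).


Input: [8, 4, 8, 4, 9, 6]
Counts: [0, 0, 0, 0, 2, 0, 1, 0, 2, 1]

Sorted: [4, 4, 6, 8, 8, 9]


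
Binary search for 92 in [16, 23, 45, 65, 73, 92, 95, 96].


Step 1: lo=0, hi=7, mid=3, val=65
Step 2: lo=4, hi=7, mid=5, val=92

Found at index 5


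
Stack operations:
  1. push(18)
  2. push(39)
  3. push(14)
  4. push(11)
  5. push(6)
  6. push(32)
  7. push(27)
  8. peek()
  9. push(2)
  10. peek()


push(18) -> [18]
push(39) -> [18, 39]
push(14) -> [18, 39, 14]
push(11) -> [18, 39, 14, 11]
push(6) -> [18, 39, 14, 11, 6]
push(32) -> [18, 39, 14, 11, 6, 32]
push(27) -> [18, 39, 14, 11, 6, 32, 27]
peek()->27
push(2) -> [18, 39, 14, 11, 6, 32, 27, 2]
peek()->2

Final stack: [18, 39, 14, 11, 6, 32, 27, 2]


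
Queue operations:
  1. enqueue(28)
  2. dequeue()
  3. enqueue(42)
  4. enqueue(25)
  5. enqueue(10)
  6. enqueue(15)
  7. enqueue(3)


enqueue(28) -> [28]
dequeue()->28, []
enqueue(42) -> [42]
enqueue(25) -> [42, 25]
enqueue(10) -> [42, 25, 10]
enqueue(15) -> [42, 25, 10, 15]
enqueue(3) -> [42, 25, 10, 15, 3]

Final queue: [42, 25, 10, 15, 3]


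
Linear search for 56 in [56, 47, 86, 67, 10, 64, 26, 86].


i=0: 56==56 found!

Found at 0, 1 comps


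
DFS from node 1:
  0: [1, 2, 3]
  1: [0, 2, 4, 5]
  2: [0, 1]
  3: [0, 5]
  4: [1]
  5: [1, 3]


Visit 1, push [5, 4, 2, 0]
Visit 0, push [3, 2]
Visit 2, push []
Visit 3, push [5]
Visit 5, push []
Visit 4, push []

DFS order: [1, 0, 2, 3, 5, 4]


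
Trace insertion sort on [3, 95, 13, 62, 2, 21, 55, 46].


Initial: [3, 95, 13, 62, 2, 21, 55, 46]
Insert 95: [3, 95, 13, 62, 2, 21, 55, 46]
Insert 13: [3, 13, 95, 62, 2, 21, 55, 46]
Insert 62: [3, 13, 62, 95, 2, 21, 55, 46]
Insert 2: [2, 3, 13, 62, 95, 21, 55, 46]
Insert 21: [2, 3, 13, 21, 62, 95, 55, 46]
Insert 55: [2, 3, 13, 21, 55, 62, 95, 46]
Insert 46: [2, 3, 13, 21, 46, 55, 62, 95]

Sorted: [2, 3, 13, 21, 46, 55, 62, 95]


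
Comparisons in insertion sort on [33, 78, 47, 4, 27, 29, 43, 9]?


Algorithm: insertion sort
Input: [33, 78, 47, 4, 27, 29, 43, 9]
Sorted: [4, 9, 27, 29, 33, 43, 47, 78]

24


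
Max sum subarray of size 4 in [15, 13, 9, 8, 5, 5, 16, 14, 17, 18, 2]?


[0:4]: 45
[1:5]: 35
[2:6]: 27
[3:7]: 34
[4:8]: 40
[5:9]: 52
[6:10]: 65
[7:11]: 51

Max: 65 at [6:10]


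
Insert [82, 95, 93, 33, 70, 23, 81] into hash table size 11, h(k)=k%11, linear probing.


Insert 82: h=5 -> slot 5
Insert 95: h=7 -> slot 7
Insert 93: h=5, 1 probes -> slot 6
Insert 33: h=0 -> slot 0
Insert 70: h=4 -> slot 4
Insert 23: h=1 -> slot 1
Insert 81: h=4, 4 probes -> slot 8

Table: [33, 23, None, None, 70, 82, 93, 95, 81, None, None]


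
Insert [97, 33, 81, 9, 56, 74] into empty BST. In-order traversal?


Insert 97: root
Insert 33: L from 97
Insert 81: L from 97 -> R from 33
Insert 9: L from 97 -> L from 33
Insert 56: L from 97 -> R from 33 -> L from 81
Insert 74: L from 97 -> R from 33 -> L from 81 -> R from 56

In-order: [9, 33, 56, 74, 81, 97]


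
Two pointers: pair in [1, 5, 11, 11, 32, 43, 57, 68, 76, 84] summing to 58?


lo=0(1)+hi=9(84)=85
lo=0(1)+hi=8(76)=77
lo=0(1)+hi=7(68)=69
lo=0(1)+hi=6(57)=58

Yes: 1+57=58


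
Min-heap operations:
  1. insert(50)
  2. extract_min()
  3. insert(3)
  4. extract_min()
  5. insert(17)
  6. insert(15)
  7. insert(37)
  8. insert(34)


insert(50) -> [50]
extract_min()->50, []
insert(3) -> [3]
extract_min()->3, []
insert(17) -> [17]
insert(15) -> [15, 17]
insert(37) -> [15, 17, 37]
insert(34) -> [15, 17, 37, 34]

Final heap: [15, 17, 37, 34]


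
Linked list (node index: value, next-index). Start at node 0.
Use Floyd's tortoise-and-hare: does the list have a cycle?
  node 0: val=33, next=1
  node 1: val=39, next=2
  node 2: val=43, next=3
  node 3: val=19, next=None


Floyd's tortoise (slow, +1) and hare (fast, +2):
  init: slow=0, fast=0
  step 1: slow=1, fast=2
  step 2: fast 2->3->None, no cycle

Cycle: no


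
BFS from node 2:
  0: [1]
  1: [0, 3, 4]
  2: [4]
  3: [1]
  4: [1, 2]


Visit 2, enqueue [4]
Visit 4, enqueue [1]
Visit 1, enqueue [0, 3]
Visit 0, enqueue []
Visit 3, enqueue []

BFS order: [2, 4, 1, 0, 3]


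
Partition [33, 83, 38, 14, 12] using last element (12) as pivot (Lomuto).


Pivot: 12
Place pivot at 0: [12, 83, 38, 14, 33]

Partitioned: [12, 83, 38, 14, 33]


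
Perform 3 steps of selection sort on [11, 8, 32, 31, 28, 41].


Initial: [11, 8, 32, 31, 28, 41]
Step 1: min=8 at 1
  Swap: [8, 11, 32, 31, 28, 41]
Step 2: min=11 at 1
  Swap: [8, 11, 32, 31, 28, 41]
Step 3: min=28 at 4
  Swap: [8, 11, 28, 31, 32, 41]

After 3 steps: [8, 11, 28, 31, 32, 41]


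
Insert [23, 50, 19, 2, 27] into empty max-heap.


Insert 23: [23]
Insert 50: [50, 23]
Insert 19: [50, 23, 19]
Insert 2: [50, 23, 19, 2]
Insert 27: [50, 27, 19, 2, 23]

Final heap: [50, 27, 19, 2, 23]


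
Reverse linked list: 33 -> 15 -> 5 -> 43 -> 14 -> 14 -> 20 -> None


Step 1: curr=33, set curr.next=prev(None) | reversed so far: 33
Step 2: curr=15, set curr.next=prev(33) | reversed so far: 15 -> 33
Step 3: curr=5, set curr.next=prev(15) | reversed so far: 5 -> 15 -> 33
Step 4: curr=43, set curr.next=prev(5) | reversed so far: 43 -> 5 -> 15 -> 33
Step 5: curr=14, set curr.next=prev(43) | reversed so far: 14 -> 43 -> 5 -> 15 -> 33
Step 6: curr=14, set curr.next=prev(14) | reversed so far: 14 -> 14 -> 43 -> 5 -> 15 -> 33
Step 7: curr=20, set curr.next=prev(14) | reversed so far: 20 -> 14 -> 14 -> 43 -> 5 -> 15 -> 33

20 -> 14 -> 14 -> 43 -> 5 -> 15 -> 33 -> None


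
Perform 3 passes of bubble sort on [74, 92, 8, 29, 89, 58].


Initial: [74, 92, 8, 29, 89, 58]
Pass 1: [74, 8, 29, 89, 58, 92] (4 swaps)
Pass 2: [8, 29, 74, 58, 89, 92] (3 swaps)
Pass 3: [8, 29, 58, 74, 89, 92] (1 swaps)

After 3 passes: [8, 29, 58, 74, 89, 92]


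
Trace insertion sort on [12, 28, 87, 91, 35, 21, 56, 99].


Initial: [12, 28, 87, 91, 35, 21, 56, 99]
Insert 28: [12, 28, 87, 91, 35, 21, 56, 99]
Insert 87: [12, 28, 87, 91, 35, 21, 56, 99]
Insert 91: [12, 28, 87, 91, 35, 21, 56, 99]
Insert 35: [12, 28, 35, 87, 91, 21, 56, 99]
Insert 21: [12, 21, 28, 35, 87, 91, 56, 99]
Insert 56: [12, 21, 28, 35, 56, 87, 91, 99]
Insert 99: [12, 21, 28, 35, 56, 87, 91, 99]

Sorted: [12, 21, 28, 35, 56, 87, 91, 99]


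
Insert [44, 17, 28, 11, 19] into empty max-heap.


Insert 44: [44]
Insert 17: [44, 17]
Insert 28: [44, 17, 28]
Insert 11: [44, 17, 28, 11]
Insert 19: [44, 19, 28, 11, 17]

Final heap: [44, 19, 28, 11, 17]


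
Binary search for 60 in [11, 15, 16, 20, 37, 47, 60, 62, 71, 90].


Step 1: lo=0, hi=9, mid=4, val=37
Step 2: lo=5, hi=9, mid=7, val=62
Step 3: lo=5, hi=6, mid=5, val=47
Step 4: lo=6, hi=6, mid=6, val=60

Found at index 6


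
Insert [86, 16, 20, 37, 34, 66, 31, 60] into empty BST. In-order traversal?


Insert 86: root
Insert 16: L from 86
Insert 20: L from 86 -> R from 16
Insert 37: L from 86 -> R from 16 -> R from 20
Insert 34: L from 86 -> R from 16 -> R from 20 -> L from 37
Insert 66: L from 86 -> R from 16 -> R from 20 -> R from 37
Insert 31: L from 86 -> R from 16 -> R from 20 -> L from 37 -> L from 34
Insert 60: L from 86 -> R from 16 -> R from 20 -> R from 37 -> L from 66

In-order: [16, 20, 31, 34, 37, 60, 66, 86]


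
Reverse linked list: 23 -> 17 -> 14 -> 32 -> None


Step 1: curr=23, set curr.next=prev(None) | reversed so far: 23
Step 2: curr=17, set curr.next=prev(23) | reversed so far: 17 -> 23
Step 3: curr=14, set curr.next=prev(17) | reversed so far: 14 -> 17 -> 23
Step 4: curr=32, set curr.next=prev(14) | reversed so far: 32 -> 14 -> 17 -> 23

32 -> 14 -> 17 -> 23 -> None


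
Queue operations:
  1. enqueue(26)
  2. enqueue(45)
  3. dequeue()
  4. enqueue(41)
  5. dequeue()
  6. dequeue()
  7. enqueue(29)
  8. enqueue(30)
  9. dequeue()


enqueue(26) -> [26]
enqueue(45) -> [26, 45]
dequeue()->26, [45]
enqueue(41) -> [45, 41]
dequeue()->45, [41]
dequeue()->41, []
enqueue(29) -> [29]
enqueue(30) -> [29, 30]
dequeue()->29, [30]

Final queue: [30]


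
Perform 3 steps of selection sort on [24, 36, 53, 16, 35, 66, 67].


Initial: [24, 36, 53, 16, 35, 66, 67]
Step 1: min=16 at 3
  Swap: [16, 36, 53, 24, 35, 66, 67]
Step 2: min=24 at 3
  Swap: [16, 24, 53, 36, 35, 66, 67]
Step 3: min=35 at 4
  Swap: [16, 24, 35, 36, 53, 66, 67]

After 3 steps: [16, 24, 35, 36, 53, 66, 67]


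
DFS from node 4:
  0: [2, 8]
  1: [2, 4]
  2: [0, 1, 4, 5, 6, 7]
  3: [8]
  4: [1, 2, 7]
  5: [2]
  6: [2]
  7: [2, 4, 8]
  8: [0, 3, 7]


Visit 4, push [7, 2, 1]
Visit 1, push [2]
Visit 2, push [7, 6, 5, 0]
Visit 0, push [8]
Visit 8, push [7, 3]
Visit 3, push []
Visit 7, push []
Visit 5, push []
Visit 6, push []

DFS order: [4, 1, 2, 0, 8, 3, 7, 5, 6]


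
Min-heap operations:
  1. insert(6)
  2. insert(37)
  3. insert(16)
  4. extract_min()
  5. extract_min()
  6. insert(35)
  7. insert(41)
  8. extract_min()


insert(6) -> [6]
insert(37) -> [6, 37]
insert(16) -> [6, 37, 16]
extract_min()->6, [16, 37]
extract_min()->16, [37]
insert(35) -> [35, 37]
insert(41) -> [35, 37, 41]
extract_min()->35, [37, 41]

Final heap: [37, 41]


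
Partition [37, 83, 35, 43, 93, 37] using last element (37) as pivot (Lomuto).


Pivot: 37
  37 <= 37: advance i (no swap)
  35 <= 37: swap -> [37, 35, 83, 43, 93, 37]
Place pivot at 2: [37, 35, 37, 43, 93, 83]

Partitioned: [37, 35, 37, 43, 93, 83]


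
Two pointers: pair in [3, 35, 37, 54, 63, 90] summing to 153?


lo=0(3)+hi=5(90)=93
lo=1(35)+hi=5(90)=125
lo=2(37)+hi=5(90)=127
lo=3(54)+hi=5(90)=144
lo=4(63)+hi=5(90)=153

Yes: 63+90=153


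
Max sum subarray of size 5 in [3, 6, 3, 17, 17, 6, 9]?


[0:5]: 46
[1:6]: 49
[2:7]: 52

Max: 52 at [2:7]


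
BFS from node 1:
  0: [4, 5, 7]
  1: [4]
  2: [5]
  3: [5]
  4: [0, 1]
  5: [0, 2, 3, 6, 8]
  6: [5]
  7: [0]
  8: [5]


Visit 1, enqueue [4]
Visit 4, enqueue [0]
Visit 0, enqueue [5, 7]
Visit 5, enqueue [2, 3, 6, 8]
Visit 7, enqueue []
Visit 2, enqueue []
Visit 3, enqueue []
Visit 6, enqueue []
Visit 8, enqueue []

BFS order: [1, 4, 0, 5, 7, 2, 3, 6, 8]


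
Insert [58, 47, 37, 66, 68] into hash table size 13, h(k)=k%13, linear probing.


Insert 58: h=6 -> slot 6
Insert 47: h=8 -> slot 8
Insert 37: h=11 -> slot 11
Insert 66: h=1 -> slot 1
Insert 68: h=3 -> slot 3

Table: [None, 66, None, 68, None, None, 58, None, 47, None, None, 37, None]


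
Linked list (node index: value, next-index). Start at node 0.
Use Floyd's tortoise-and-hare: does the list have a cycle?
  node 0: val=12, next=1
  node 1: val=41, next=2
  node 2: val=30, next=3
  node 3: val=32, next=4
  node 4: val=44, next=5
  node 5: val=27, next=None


Floyd's tortoise (slow, +1) and hare (fast, +2):
  init: slow=0, fast=0
  step 1: slow=1, fast=2
  step 2: slow=2, fast=4
  step 3: fast 4->5->None, no cycle

Cycle: no


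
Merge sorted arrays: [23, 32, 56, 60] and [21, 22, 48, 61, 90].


Take 21 from B
Take 22 from B
Take 23 from A
Take 32 from A
Take 48 from B
Take 56 from A
Take 60 from A

Merged: [21, 22, 23, 32, 48, 56, 60, 61, 90]


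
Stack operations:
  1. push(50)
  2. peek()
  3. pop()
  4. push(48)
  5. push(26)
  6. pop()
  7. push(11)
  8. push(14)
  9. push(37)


push(50) -> [50]
peek()->50
pop()->50, []
push(48) -> [48]
push(26) -> [48, 26]
pop()->26, [48]
push(11) -> [48, 11]
push(14) -> [48, 11, 14]
push(37) -> [48, 11, 14, 37]

Final stack: [48, 11, 14, 37]


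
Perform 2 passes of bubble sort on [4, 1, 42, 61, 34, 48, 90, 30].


Initial: [4, 1, 42, 61, 34, 48, 90, 30]
Pass 1: [1, 4, 42, 34, 48, 61, 30, 90] (4 swaps)
Pass 2: [1, 4, 34, 42, 48, 30, 61, 90] (2 swaps)

After 2 passes: [1, 4, 34, 42, 48, 30, 61, 90]


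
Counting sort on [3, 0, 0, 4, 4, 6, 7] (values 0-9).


Input: [3, 0, 0, 4, 4, 6, 7]
Counts: [2, 0, 0, 1, 2, 0, 1, 1, 0, 0]

Sorted: [0, 0, 3, 4, 4, 6, 7]


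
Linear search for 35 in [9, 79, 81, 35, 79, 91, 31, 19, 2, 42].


i=0: 9!=35
i=1: 79!=35
i=2: 81!=35
i=3: 35==35 found!

Found at 3, 4 comps


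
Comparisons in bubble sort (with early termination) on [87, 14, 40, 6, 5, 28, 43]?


Algorithm: bubble sort (with early termination)
Input: [87, 14, 40, 6, 5, 28, 43]
Sorted: [5, 6, 14, 28, 40, 43, 87]

20


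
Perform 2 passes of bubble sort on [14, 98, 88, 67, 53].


Initial: [14, 98, 88, 67, 53]
Pass 1: [14, 88, 67, 53, 98] (3 swaps)
Pass 2: [14, 67, 53, 88, 98] (2 swaps)

After 2 passes: [14, 67, 53, 88, 98]


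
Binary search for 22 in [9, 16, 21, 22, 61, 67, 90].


Step 1: lo=0, hi=6, mid=3, val=22

Found at index 3


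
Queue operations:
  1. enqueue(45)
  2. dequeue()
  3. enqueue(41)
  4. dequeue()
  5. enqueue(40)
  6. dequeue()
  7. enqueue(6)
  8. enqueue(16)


enqueue(45) -> [45]
dequeue()->45, []
enqueue(41) -> [41]
dequeue()->41, []
enqueue(40) -> [40]
dequeue()->40, []
enqueue(6) -> [6]
enqueue(16) -> [6, 16]

Final queue: [6, 16]


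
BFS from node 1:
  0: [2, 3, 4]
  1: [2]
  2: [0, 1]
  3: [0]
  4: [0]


Visit 1, enqueue [2]
Visit 2, enqueue [0]
Visit 0, enqueue [3, 4]
Visit 3, enqueue []
Visit 4, enqueue []

BFS order: [1, 2, 0, 3, 4]


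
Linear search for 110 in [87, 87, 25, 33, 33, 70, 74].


i=0: 87!=110
i=1: 87!=110
i=2: 25!=110
i=3: 33!=110
i=4: 33!=110
i=5: 70!=110
i=6: 74!=110

Not found, 7 comps


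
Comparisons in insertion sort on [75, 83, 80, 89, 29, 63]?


Algorithm: insertion sort
Input: [75, 83, 80, 89, 29, 63]
Sorted: [29, 63, 75, 80, 83, 89]

13


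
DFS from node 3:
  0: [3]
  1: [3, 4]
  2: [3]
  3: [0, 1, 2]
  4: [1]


Visit 3, push [2, 1, 0]
Visit 0, push []
Visit 1, push [4]
Visit 4, push []
Visit 2, push []

DFS order: [3, 0, 1, 4, 2]


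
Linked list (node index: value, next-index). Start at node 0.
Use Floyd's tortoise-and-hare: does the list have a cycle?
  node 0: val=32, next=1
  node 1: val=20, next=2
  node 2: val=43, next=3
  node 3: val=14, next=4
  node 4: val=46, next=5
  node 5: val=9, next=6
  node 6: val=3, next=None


Floyd's tortoise (slow, +1) and hare (fast, +2):
  init: slow=0, fast=0
  step 1: slow=1, fast=2
  step 2: slow=2, fast=4
  step 3: slow=3, fast=6
  step 4: fast -> None, no cycle

Cycle: no


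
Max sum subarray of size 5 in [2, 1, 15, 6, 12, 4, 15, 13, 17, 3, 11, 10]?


[0:5]: 36
[1:6]: 38
[2:7]: 52
[3:8]: 50
[4:9]: 61
[5:10]: 52
[6:11]: 59
[7:12]: 54

Max: 61 at [4:9]


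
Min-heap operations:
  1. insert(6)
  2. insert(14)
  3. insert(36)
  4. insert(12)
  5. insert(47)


insert(6) -> [6]
insert(14) -> [6, 14]
insert(36) -> [6, 14, 36]
insert(12) -> [6, 12, 36, 14]
insert(47) -> [6, 12, 36, 14, 47]

Final heap: [6, 12, 36, 14, 47]


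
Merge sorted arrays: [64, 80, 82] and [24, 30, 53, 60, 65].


Take 24 from B
Take 30 from B
Take 53 from B
Take 60 from B
Take 64 from A
Take 65 from B

Merged: [24, 30, 53, 60, 64, 65, 80, 82]


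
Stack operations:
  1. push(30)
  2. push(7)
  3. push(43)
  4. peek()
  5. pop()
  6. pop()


push(30) -> [30]
push(7) -> [30, 7]
push(43) -> [30, 7, 43]
peek()->43
pop()->43, [30, 7]
pop()->7, [30]

Final stack: [30]


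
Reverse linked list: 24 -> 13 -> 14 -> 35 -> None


Step 1: curr=24, set curr.next=prev(None) | reversed so far: 24
Step 2: curr=13, set curr.next=prev(24) | reversed so far: 13 -> 24
Step 3: curr=14, set curr.next=prev(13) | reversed so far: 14 -> 13 -> 24
Step 4: curr=35, set curr.next=prev(14) | reversed so far: 35 -> 14 -> 13 -> 24

35 -> 14 -> 13 -> 24 -> None


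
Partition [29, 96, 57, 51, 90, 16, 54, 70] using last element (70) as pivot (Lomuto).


Pivot: 70
  29 <= 70: advance i (no swap)
  57 <= 70: swap -> [29, 57, 96, 51, 90, 16, 54, 70]
  51 <= 70: swap -> [29, 57, 51, 96, 90, 16, 54, 70]
  16 <= 70: swap -> [29, 57, 51, 16, 90, 96, 54, 70]
  54 <= 70: swap -> [29, 57, 51, 16, 54, 96, 90, 70]
Place pivot at 5: [29, 57, 51, 16, 54, 70, 90, 96]

Partitioned: [29, 57, 51, 16, 54, 70, 90, 96]


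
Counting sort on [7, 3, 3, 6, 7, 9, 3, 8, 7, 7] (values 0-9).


Input: [7, 3, 3, 6, 7, 9, 3, 8, 7, 7]
Counts: [0, 0, 0, 3, 0, 0, 1, 4, 1, 1]

Sorted: [3, 3, 3, 6, 7, 7, 7, 7, 8, 9]


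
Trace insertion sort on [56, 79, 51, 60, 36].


Initial: [56, 79, 51, 60, 36]
Insert 79: [56, 79, 51, 60, 36]
Insert 51: [51, 56, 79, 60, 36]
Insert 60: [51, 56, 60, 79, 36]
Insert 36: [36, 51, 56, 60, 79]

Sorted: [36, 51, 56, 60, 79]


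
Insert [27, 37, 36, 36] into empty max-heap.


Insert 27: [27]
Insert 37: [37, 27]
Insert 36: [37, 27, 36]
Insert 36: [37, 36, 36, 27]

Final heap: [37, 36, 36, 27]


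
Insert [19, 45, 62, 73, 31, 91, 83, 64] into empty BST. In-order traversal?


Insert 19: root
Insert 45: R from 19
Insert 62: R from 19 -> R from 45
Insert 73: R from 19 -> R from 45 -> R from 62
Insert 31: R from 19 -> L from 45
Insert 91: R from 19 -> R from 45 -> R from 62 -> R from 73
Insert 83: R from 19 -> R from 45 -> R from 62 -> R from 73 -> L from 91
Insert 64: R from 19 -> R from 45 -> R from 62 -> L from 73

In-order: [19, 31, 45, 62, 64, 73, 83, 91]


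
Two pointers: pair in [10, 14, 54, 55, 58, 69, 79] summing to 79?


lo=0(10)+hi=6(79)=89
lo=0(10)+hi=5(69)=79

Yes: 10+69=79


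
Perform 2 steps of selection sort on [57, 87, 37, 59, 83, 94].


Initial: [57, 87, 37, 59, 83, 94]
Step 1: min=37 at 2
  Swap: [37, 87, 57, 59, 83, 94]
Step 2: min=57 at 2
  Swap: [37, 57, 87, 59, 83, 94]

After 2 steps: [37, 57, 87, 59, 83, 94]


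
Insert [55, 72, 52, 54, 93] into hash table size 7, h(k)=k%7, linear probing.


Insert 55: h=6 -> slot 6
Insert 72: h=2 -> slot 2
Insert 52: h=3 -> slot 3
Insert 54: h=5 -> slot 5
Insert 93: h=2, 2 probes -> slot 4

Table: [None, None, 72, 52, 93, 54, 55]


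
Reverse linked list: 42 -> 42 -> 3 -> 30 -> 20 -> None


Step 1: curr=42, set curr.next=prev(None) | reversed so far: 42
Step 2: curr=42, set curr.next=prev(42) | reversed so far: 42 -> 42
Step 3: curr=3, set curr.next=prev(42) | reversed so far: 3 -> 42 -> 42
Step 4: curr=30, set curr.next=prev(3) | reversed so far: 30 -> 3 -> 42 -> 42
Step 5: curr=20, set curr.next=prev(30) | reversed so far: 20 -> 30 -> 3 -> 42 -> 42

20 -> 30 -> 3 -> 42 -> 42 -> None


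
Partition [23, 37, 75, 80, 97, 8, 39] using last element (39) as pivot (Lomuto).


Pivot: 39
  23 <= 39: advance i (no swap)
  37 <= 39: advance i (no swap)
  8 <= 39: swap -> [23, 37, 8, 80, 97, 75, 39]
Place pivot at 3: [23, 37, 8, 39, 97, 75, 80]

Partitioned: [23, 37, 8, 39, 97, 75, 80]


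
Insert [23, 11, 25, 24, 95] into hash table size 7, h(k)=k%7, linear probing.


Insert 23: h=2 -> slot 2
Insert 11: h=4 -> slot 4
Insert 25: h=4, 1 probes -> slot 5
Insert 24: h=3 -> slot 3
Insert 95: h=4, 2 probes -> slot 6

Table: [None, None, 23, 24, 11, 25, 95]


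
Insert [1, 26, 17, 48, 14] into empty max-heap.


Insert 1: [1]
Insert 26: [26, 1]
Insert 17: [26, 1, 17]
Insert 48: [48, 26, 17, 1]
Insert 14: [48, 26, 17, 1, 14]

Final heap: [48, 26, 17, 1, 14]


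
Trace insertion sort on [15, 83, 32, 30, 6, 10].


Initial: [15, 83, 32, 30, 6, 10]
Insert 83: [15, 83, 32, 30, 6, 10]
Insert 32: [15, 32, 83, 30, 6, 10]
Insert 30: [15, 30, 32, 83, 6, 10]
Insert 6: [6, 15, 30, 32, 83, 10]
Insert 10: [6, 10, 15, 30, 32, 83]

Sorted: [6, 10, 15, 30, 32, 83]


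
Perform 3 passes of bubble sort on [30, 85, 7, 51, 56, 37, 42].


Initial: [30, 85, 7, 51, 56, 37, 42]
Pass 1: [30, 7, 51, 56, 37, 42, 85] (5 swaps)
Pass 2: [7, 30, 51, 37, 42, 56, 85] (3 swaps)
Pass 3: [7, 30, 37, 42, 51, 56, 85] (2 swaps)

After 3 passes: [7, 30, 37, 42, 51, 56, 85]


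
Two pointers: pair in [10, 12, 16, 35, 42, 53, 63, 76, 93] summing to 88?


lo=0(10)+hi=8(93)=103
lo=0(10)+hi=7(76)=86
lo=1(12)+hi=7(76)=88

Yes: 12+76=88


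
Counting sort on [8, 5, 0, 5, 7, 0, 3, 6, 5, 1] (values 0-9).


Input: [8, 5, 0, 5, 7, 0, 3, 6, 5, 1]
Counts: [2, 1, 0, 1, 0, 3, 1, 1, 1, 0]

Sorted: [0, 0, 1, 3, 5, 5, 5, 6, 7, 8]


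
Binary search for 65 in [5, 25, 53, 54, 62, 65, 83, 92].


Step 1: lo=0, hi=7, mid=3, val=54
Step 2: lo=4, hi=7, mid=5, val=65

Found at index 5


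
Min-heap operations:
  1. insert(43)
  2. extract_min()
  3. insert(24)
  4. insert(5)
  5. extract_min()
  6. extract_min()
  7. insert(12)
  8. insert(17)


insert(43) -> [43]
extract_min()->43, []
insert(24) -> [24]
insert(5) -> [5, 24]
extract_min()->5, [24]
extract_min()->24, []
insert(12) -> [12]
insert(17) -> [12, 17]

Final heap: [12, 17]


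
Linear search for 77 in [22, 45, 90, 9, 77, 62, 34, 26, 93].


i=0: 22!=77
i=1: 45!=77
i=2: 90!=77
i=3: 9!=77
i=4: 77==77 found!

Found at 4, 5 comps


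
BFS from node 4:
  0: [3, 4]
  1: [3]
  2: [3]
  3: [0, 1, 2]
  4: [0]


Visit 4, enqueue [0]
Visit 0, enqueue [3]
Visit 3, enqueue [1, 2]
Visit 1, enqueue []
Visit 2, enqueue []

BFS order: [4, 0, 3, 1, 2]


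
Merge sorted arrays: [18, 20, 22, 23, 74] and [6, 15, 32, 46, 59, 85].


Take 6 from B
Take 15 from B
Take 18 from A
Take 20 from A
Take 22 from A
Take 23 from A
Take 32 from B
Take 46 from B
Take 59 from B
Take 74 from A

Merged: [6, 15, 18, 20, 22, 23, 32, 46, 59, 74, 85]


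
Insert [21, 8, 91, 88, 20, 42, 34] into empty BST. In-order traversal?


Insert 21: root
Insert 8: L from 21
Insert 91: R from 21
Insert 88: R from 21 -> L from 91
Insert 20: L from 21 -> R from 8
Insert 42: R from 21 -> L from 91 -> L from 88
Insert 34: R from 21 -> L from 91 -> L from 88 -> L from 42

In-order: [8, 20, 21, 34, 42, 88, 91]


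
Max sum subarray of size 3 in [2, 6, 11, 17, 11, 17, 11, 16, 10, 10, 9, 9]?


[0:3]: 19
[1:4]: 34
[2:5]: 39
[3:6]: 45
[4:7]: 39
[5:8]: 44
[6:9]: 37
[7:10]: 36
[8:11]: 29
[9:12]: 28

Max: 45 at [3:6]


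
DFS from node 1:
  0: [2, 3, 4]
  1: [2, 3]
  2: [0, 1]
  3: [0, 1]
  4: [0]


Visit 1, push [3, 2]
Visit 2, push [0]
Visit 0, push [4, 3]
Visit 3, push []
Visit 4, push []

DFS order: [1, 2, 0, 3, 4]


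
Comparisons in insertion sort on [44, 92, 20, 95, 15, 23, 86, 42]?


Algorithm: insertion sort
Input: [44, 92, 20, 95, 15, 23, 86, 42]
Sorted: [15, 20, 23, 42, 44, 86, 92, 95]

20


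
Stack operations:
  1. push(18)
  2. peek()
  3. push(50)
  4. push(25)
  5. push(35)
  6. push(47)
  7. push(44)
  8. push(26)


push(18) -> [18]
peek()->18
push(50) -> [18, 50]
push(25) -> [18, 50, 25]
push(35) -> [18, 50, 25, 35]
push(47) -> [18, 50, 25, 35, 47]
push(44) -> [18, 50, 25, 35, 47, 44]
push(26) -> [18, 50, 25, 35, 47, 44, 26]

Final stack: [18, 50, 25, 35, 47, 44, 26]


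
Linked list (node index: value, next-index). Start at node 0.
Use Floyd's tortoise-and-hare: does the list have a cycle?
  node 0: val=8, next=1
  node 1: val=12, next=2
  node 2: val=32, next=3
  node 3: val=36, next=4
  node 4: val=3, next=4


Floyd's tortoise (slow, +1) and hare (fast, +2):
  init: slow=0, fast=0
  step 1: slow=1, fast=2
  step 2: slow=2, fast=4
  step 3: slow=3, fast=4
  step 4: slow=4, fast=4
  slow == fast at node 4: cycle detected

Cycle: yes


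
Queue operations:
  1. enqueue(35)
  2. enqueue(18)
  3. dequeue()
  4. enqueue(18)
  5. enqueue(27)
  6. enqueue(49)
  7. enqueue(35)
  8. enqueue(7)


enqueue(35) -> [35]
enqueue(18) -> [35, 18]
dequeue()->35, [18]
enqueue(18) -> [18, 18]
enqueue(27) -> [18, 18, 27]
enqueue(49) -> [18, 18, 27, 49]
enqueue(35) -> [18, 18, 27, 49, 35]
enqueue(7) -> [18, 18, 27, 49, 35, 7]

Final queue: [18, 18, 27, 49, 35, 7]


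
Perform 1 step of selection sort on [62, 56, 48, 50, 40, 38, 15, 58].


Initial: [62, 56, 48, 50, 40, 38, 15, 58]
Step 1: min=15 at 6
  Swap: [15, 56, 48, 50, 40, 38, 62, 58]

After 1 step: [15, 56, 48, 50, 40, 38, 62, 58]


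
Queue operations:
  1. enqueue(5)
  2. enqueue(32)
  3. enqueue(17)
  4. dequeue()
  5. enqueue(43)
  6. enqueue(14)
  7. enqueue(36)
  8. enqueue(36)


enqueue(5) -> [5]
enqueue(32) -> [5, 32]
enqueue(17) -> [5, 32, 17]
dequeue()->5, [32, 17]
enqueue(43) -> [32, 17, 43]
enqueue(14) -> [32, 17, 43, 14]
enqueue(36) -> [32, 17, 43, 14, 36]
enqueue(36) -> [32, 17, 43, 14, 36, 36]

Final queue: [32, 17, 43, 14, 36, 36]


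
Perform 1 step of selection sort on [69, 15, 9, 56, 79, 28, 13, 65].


Initial: [69, 15, 9, 56, 79, 28, 13, 65]
Step 1: min=9 at 2
  Swap: [9, 15, 69, 56, 79, 28, 13, 65]

After 1 step: [9, 15, 69, 56, 79, 28, 13, 65]


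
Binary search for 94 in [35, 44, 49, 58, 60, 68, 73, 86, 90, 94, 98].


Step 1: lo=0, hi=10, mid=5, val=68
Step 2: lo=6, hi=10, mid=8, val=90
Step 3: lo=9, hi=10, mid=9, val=94

Found at index 9


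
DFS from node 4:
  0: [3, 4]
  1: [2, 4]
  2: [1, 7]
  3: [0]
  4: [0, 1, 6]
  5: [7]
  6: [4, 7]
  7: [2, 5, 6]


Visit 4, push [6, 1, 0]
Visit 0, push [3]
Visit 3, push []
Visit 1, push [2]
Visit 2, push [7]
Visit 7, push [6, 5]
Visit 5, push []
Visit 6, push []

DFS order: [4, 0, 3, 1, 2, 7, 5, 6]


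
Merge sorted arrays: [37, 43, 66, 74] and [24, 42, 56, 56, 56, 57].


Take 24 from B
Take 37 from A
Take 42 from B
Take 43 from A
Take 56 from B
Take 56 from B
Take 56 from B
Take 57 from B

Merged: [24, 37, 42, 43, 56, 56, 56, 57, 66, 74]


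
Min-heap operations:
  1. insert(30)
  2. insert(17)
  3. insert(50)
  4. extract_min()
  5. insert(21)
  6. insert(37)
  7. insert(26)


insert(30) -> [30]
insert(17) -> [17, 30]
insert(50) -> [17, 30, 50]
extract_min()->17, [30, 50]
insert(21) -> [21, 50, 30]
insert(37) -> [21, 37, 30, 50]
insert(26) -> [21, 26, 30, 50, 37]

Final heap: [21, 26, 30, 50, 37]


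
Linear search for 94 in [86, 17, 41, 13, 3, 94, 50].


i=0: 86!=94
i=1: 17!=94
i=2: 41!=94
i=3: 13!=94
i=4: 3!=94
i=5: 94==94 found!

Found at 5, 6 comps


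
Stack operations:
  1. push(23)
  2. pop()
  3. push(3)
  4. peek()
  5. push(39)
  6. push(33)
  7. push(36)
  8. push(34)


push(23) -> [23]
pop()->23, []
push(3) -> [3]
peek()->3
push(39) -> [3, 39]
push(33) -> [3, 39, 33]
push(36) -> [3, 39, 33, 36]
push(34) -> [3, 39, 33, 36, 34]

Final stack: [3, 39, 33, 36, 34]


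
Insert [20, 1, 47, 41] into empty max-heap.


Insert 20: [20]
Insert 1: [20, 1]
Insert 47: [47, 1, 20]
Insert 41: [47, 41, 20, 1]

Final heap: [47, 41, 20, 1]


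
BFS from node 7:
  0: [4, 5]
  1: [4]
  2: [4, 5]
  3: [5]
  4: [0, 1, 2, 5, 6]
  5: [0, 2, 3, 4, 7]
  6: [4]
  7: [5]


Visit 7, enqueue [5]
Visit 5, enqueue [0, 2, 3, 4]
Visit 0, enqueue []
Visit 2, enqueue []
Visit 3, enqueue []
Visit 4, enqueue [1, 6]
Visit 1, enqueue []
Visit 6, enqueue []

BFS order: [7, 5, 0, 2, 3, 4, 1, 6]


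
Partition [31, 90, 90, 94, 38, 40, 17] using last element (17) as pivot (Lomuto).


Pivot: 17
Place pivot at 0: [17, 90, 90, 94, 38, 40, 31]

Partitioned: [17, 90, 90, 94, 38, 40, 31]


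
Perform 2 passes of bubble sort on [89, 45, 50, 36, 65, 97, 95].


Initial: [89, 45, 50, 36, 65, 97, 95]
Pass 1: [45, 50, 36, 65, 89, 95, 97] (5 swaps)
Pass 2: [45, 36, 50, 65, 89, 95, 97] (1 swaps)

After 2 passes: [45, 36, 50, 65, 89, 95, 97]


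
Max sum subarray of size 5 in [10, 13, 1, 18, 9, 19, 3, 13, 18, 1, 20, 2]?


[0:5]: 51
[1:6]: 60
[2:7]: 50
[3:8]: 62
[4:9]: 62
[5:10]: 54
[6:11]: 55
[7:12]: 54

Max: 62 at [3:8]


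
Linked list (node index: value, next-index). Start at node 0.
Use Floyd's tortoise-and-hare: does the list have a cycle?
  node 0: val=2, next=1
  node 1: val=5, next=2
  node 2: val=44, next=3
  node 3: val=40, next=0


Floyd's tortoise (slow, +1) and hare (fast, +2):
  init: slow=0, fast=0
  step 1: slow=1, fast=2
  step 2: slow=2, fast=0
  step 3: slow=3, fast=2
  step 4: slow=0, fast=0
  slow == fast at node 0: cycle detected

Cycle: yes


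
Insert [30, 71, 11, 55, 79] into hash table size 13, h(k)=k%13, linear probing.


Insert 30: h=4 -> slot 4
Insert 71: h=6 -> slot 6
Insert 11: h=11 -> slot 11
Insert 55: h=3 -> slot 3
Insert 79: h=1 -> slot 1

Table: [None, 79, None, 55, 30, None, 71, None, None, None, None, 11, None]


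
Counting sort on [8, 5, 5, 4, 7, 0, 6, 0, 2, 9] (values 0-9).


Input: [8, 5, 5, 4, 7, 0, 6, 0, 2, 9]
Counts: [2, 0, 1, 0, 1, 2, 1, 1, 1, 1]

Sorted: [0, 0, 2, 4, 5, 5, 6, 7, 8, 9]


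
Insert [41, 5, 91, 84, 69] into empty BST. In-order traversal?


Insert 41: root
Insert 5: L from 41
Insert 91: R from 41
Insert 84: R from 41 -> L from 91
Insert 69: R from 41 -> L from 91 -> L from 84

In-order: [5, 41, 69, 84, 91]


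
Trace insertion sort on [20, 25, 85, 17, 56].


Initial: [20, 25, 85, 17, 56]
Insert 25: [20, 25, 85, 17, 56]
Insert 85: [20, 25, 85, 17, 56]
Insert 17: [17, 20, 25, 85, 56]
Insert 56: [17, 20, 25, 56, 85]

Sorted: [17, 20, 25, 56, 85]


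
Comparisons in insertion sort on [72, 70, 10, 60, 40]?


Algorithm: insertion sort
Input: [72, 70, 10, 60, 40]
Sorted: [10, 40, 60, 70, 72]

10


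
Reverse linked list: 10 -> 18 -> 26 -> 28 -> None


Step 1: curr=10, set curr.next=prev(None) | reversed so far: 10
Step 2: curr=18, set curr.next=prev(10) | reversed so far: 18 -> 10
Step 3: curr=26, set curr.next=prev(18) | reversed so far: 26 -> 18 -> 10
Step 4: curr=28, set curr.next=prev(26) | reversed so far: 28 -> 26 -> 18 -> 10

28 -> 26 -> 18 -> 10 -> None


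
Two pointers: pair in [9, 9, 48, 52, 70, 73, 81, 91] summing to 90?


lo=0(9)+hi=7(91)=100
lo=0(9)+hi=6(81)=90

Yes: 9+81=90


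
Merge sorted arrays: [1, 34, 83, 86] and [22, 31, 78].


Take 1 from A
Take 22 from B
Take 31 from B
Take 34 from A
Take 78 from B

Merged: [1, 22, 31, 34, 78, 83, 86]


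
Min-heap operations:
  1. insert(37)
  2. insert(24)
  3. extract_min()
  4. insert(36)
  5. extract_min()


insert(37) -> [37]
insert(24) -> [24, 37]
extract_min()->24, [37]
insert(36) -> [36, 37]
extract_min()->36, [37]

Final heap: [37]


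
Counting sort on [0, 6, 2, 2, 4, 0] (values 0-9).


Input: [0, 6, 2, 2, 4, 0]
Counts: [2, 0, 2, 0, 1, 0, 1, 0, 0, 0]

Sorted: [0, 0, 2, 2, 4, 6]


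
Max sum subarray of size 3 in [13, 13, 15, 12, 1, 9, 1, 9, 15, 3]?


[0:3]: 41
[1:4]: 40
[2:5]: 28
[3:6]: 22
[4:7]: 11
[5:8]: 19
[6:9]: 25
[7:10]: 27

Max: 41 at [0:3]


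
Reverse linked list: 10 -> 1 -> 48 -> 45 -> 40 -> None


Step 1: curr=10, set curr.next=prev(None) | reversed so far: 10
Step 2: curr=1, set curr.next=prev(10) | reversed so far: 1 -> 10
Step 3: curr=48, set curr.next=prev(1) | reversed so far: 48 -> 1 -> 10
Step 4: curr=45, set curr.next=prev(48) | reversed so far: 45 -> 48 -> 1 -> 10
Step 5: curr=40, set curr.next=prev(45) | reversed so far: 40 -> 45 -> 48 -> 1 -> 10

40 -> 45 -> 48 -> 1 -> 10 -> None


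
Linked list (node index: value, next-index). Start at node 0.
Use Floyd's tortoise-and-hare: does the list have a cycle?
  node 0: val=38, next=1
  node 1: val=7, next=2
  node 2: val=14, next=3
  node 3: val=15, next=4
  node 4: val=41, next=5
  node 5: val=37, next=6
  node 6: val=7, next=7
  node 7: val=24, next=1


Floyd's tortoise (slow, +1) and hare (fast, +2):
  init: slow=0, fast=0
  step 1: slow=1, fast=2
  step 2: slow=2, fast=4
  step 3: slow=3, fast=6
  step 4: slow=4, fast=1
  step 5: slow=5, fast=3
  step 6: slow=6, fast=5
  step 7: slow=7, fast=7
  slow == fast at node 7: cycle detected

Cycle: yes
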